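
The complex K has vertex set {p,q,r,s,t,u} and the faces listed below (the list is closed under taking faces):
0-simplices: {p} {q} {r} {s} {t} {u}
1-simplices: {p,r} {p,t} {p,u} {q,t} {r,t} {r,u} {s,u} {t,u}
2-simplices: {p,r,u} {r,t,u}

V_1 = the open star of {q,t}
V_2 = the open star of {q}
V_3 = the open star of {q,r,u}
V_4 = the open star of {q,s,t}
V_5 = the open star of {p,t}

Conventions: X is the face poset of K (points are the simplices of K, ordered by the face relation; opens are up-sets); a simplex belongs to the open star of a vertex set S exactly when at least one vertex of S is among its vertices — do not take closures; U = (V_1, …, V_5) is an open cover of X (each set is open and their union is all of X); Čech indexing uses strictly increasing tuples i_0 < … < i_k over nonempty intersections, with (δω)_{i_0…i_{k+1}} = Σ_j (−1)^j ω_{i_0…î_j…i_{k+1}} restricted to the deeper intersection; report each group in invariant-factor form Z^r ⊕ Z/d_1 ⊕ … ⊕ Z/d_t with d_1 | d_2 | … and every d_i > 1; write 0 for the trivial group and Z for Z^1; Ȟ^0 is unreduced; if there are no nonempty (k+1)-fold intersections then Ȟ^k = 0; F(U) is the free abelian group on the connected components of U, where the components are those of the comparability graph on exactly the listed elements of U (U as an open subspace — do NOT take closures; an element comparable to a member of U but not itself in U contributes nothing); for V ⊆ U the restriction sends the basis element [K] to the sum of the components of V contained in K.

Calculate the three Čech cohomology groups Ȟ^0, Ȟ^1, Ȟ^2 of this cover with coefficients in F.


cover nerve:
  V1={{q},{t},{p,t},{q,t},{r,t},{t,u},{r,t,u}} V2={{q},{q,t}} V3={{q},{r},{u},{p,r},{p,u},{q,t},{r,t},{r,u},{s,u},{t,u},{p,r,u},{r,t,u}} V4={{q},{s},{t},{p,t},{q,t},{r,t},{s,u},{t,u},{r,t,u}} V5={{p},{t},{p,r},{p,t},{p,u},{q,t},{r,t},{t,u},{p,r,u},{r,t,u}}
  V12={{q},{q,t}} V13={{q},{q,t},{r,t},{t,u},{r,t,u}} V14={{q},{t},{p,t},{q,t},{r,t},{t,u},{r,t,u}} V15={{t},{p,t},{q,t},{r,t},{t,u},{r,t,u}} V23={{q},{q,t}} V24={{q},{q,t}} V25={{q,t}} V34={{q},{q,t},{r,t},{s,u},{t,u},{r,t,u}} V35={{p,r},{p,u},{q,t},{r,t},{t,u},{p,r,u},{r,t,u}} V45={{t},{p,t},{q,t},{r,t},{t,u},{r,t,u}}
  V123={{q},{q,t}} V124={{q},{q,t}} V125={{q,t}} V134={{q},{q,t},{r,t},{t,u},{r,t,u}} V135={{q,t},{r,t},{t,u},{r,t,u}} V145={{t},{p,t},{q,t},{r,t},{t,u},{r,t,u}} V234={{q},{q,t}} V235={{q,t}} V245={{q,t}} V345={{q,t},{r,t},{t,u},{r,t,u}}
  V1234={{q},{q,t}} V1235={{q,t}} V1245={{q,t}} V1345={{q,t},{r,t},{t,u},{r,t,u}} V2345={{q,t}}
  V12345={{q,t}}
components per intersection:
  V1: {{q},{t},{p,t},{q,t},{r,t},{t,u},{r,t,u}}
  V2: {{q},{q,t}}
  V3: {{q},{q,t}} {{r},{u},{p,r},{p,u},{r,t},{r,u},{s,u},{t,u},{p,r,u},{r,t,u}}
  V4: {{q},{t},{p,t},{q,t},{r,t},{t,u},{r,t,u}} {{s},{s,u}}
  V5: {{p},{t},{p,r},{p,t},{p,u},{q,t},{r,t},{t,u},{p,r,u},{r,t,u}}
  V12: {{q},{q,t}}
  V13: {{q},{q,t}} {{r,t},{t,u},{r,t,u}}
  V14: {{q},{t},{p,t},{q,t},{r,t},{t,u},{r,t,u}}
  V15: {{t},{p,t},{q,t},{r,t},{t,u},{r,t,u}}
  V23: {{q},{q,t}}
  V24: {{q},{q,t}}
  V25: {{q,t}}
  V34: {{q},{q,t}} {{r,t},{t,u},{r,t,u}} {{s,u}}
  V35: {{p,r},{p,u},{p,r,u}} {{q,t}} {{r,t},{t,u},{r,t,u}}
  V45: {{t},{p,t},{q,t},{r,t},{t,u},{r,t,u}}
  V123: {{q},{q,t}}
  V124: {{q},{q,t}}
  V125: {{q,t}}
  V134: {{q},{q,t}} {{r,t},{t,u},{r,t,u}}
  V135: {{q,t}} {{r,t},{t,u},{r,t,u}}
  V145: {{t},{p,t},{q,t},{r,t},{t,u},{r,t,u}}
  V234: {{q},{q,t}}
  V235: {{q,t}}
  V245: {{q,t}}
  V345: {{q,t}} {{r,t},{t,u},{r,t,u}}
  V1234: {{q},{q,t}}
  V1235: {{q,t}}
  V1245: {{q,t}}
  V1345: {{q,t}} {{r,t},{t,u},{r,t,u}}
  V2345: {{q,t}}
  V12345: {{q,t}}
C dims 7,15,13,6; δ0: rk 6, SNF 1^6; δ1: rk 8, SNF 1^8; δ2: rk 5, SNF 1^5
Ȟ^0: (7−6)−0=1 ⇒ Z
Ȟ^1: (15−8)−6=1 ⇒ Z
Ȟ^2: (13−5)−8=0 ⇒ 0

Ȟ^0 = Z, Ȟ^1 = Z, Ȟ^2 = 0


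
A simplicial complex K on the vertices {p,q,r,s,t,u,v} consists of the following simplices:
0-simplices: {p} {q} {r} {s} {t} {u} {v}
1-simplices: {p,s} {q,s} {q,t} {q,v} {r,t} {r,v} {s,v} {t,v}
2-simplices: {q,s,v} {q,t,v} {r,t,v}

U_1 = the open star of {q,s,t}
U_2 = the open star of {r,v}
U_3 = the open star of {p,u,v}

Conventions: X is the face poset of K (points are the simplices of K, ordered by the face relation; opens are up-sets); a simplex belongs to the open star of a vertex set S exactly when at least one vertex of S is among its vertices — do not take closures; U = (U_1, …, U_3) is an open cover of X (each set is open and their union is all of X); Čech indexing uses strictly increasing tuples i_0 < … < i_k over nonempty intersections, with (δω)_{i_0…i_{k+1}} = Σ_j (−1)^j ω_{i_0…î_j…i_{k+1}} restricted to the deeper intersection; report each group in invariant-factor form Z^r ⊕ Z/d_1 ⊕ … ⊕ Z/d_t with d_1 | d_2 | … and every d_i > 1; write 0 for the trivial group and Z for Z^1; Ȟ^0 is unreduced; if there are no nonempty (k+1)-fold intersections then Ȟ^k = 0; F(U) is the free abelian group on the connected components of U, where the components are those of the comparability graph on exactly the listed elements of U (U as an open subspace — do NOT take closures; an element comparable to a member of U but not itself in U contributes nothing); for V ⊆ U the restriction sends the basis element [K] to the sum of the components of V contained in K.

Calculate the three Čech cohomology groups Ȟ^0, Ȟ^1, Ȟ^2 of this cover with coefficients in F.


nonempty intersections:
  U1={{q},{s},{t},{p,s},{q,s},{q,t},{q,v},{r,t},{s,v},{t,v},{q,s,v},{q,t,v},{r,t,v}} U2={{r},{v},{q,v},{r,t},{r,v},{s,v},{t,v},{q,s,v},{q,t,v},{r,t,v}} U3={{p},{u},{v},{p,s},{q,v},{r,v},{s,v},{t,v},{q,s,v},{q,t,v},{r,t,v}}
  U12={{q,v},{r,t},{s,v},{t,v},{q,s,v},{q,t,v},{r,t,v}} U13={{p,s},{q,v},{s,v},{t,v},{q,s,v},{q,t,v},{r,t,v}} U23={{v},{q,v},{r,v},{s,v},{t,v},{q,s,v},{q,t,v},{r,t,v}}
  U123={{q,v},{s,v},{t,v},{q,s,v},{q,t,v},{r,t,v}}
components per intersection:
  U1: {{q},{s},{t},{p,s},{q,s},{q,t},{q,v},{r,t},{s,v},{t,v},{q,s,v},{q,t,v},{r,t,v}}
  U2: {{r},{v},{q,v},{r,t},{r,v},{s,v},{t,v},{q,s,v},{q,t,v},{r,t,v}}
  U3: {{p},{p,s}} {{u}} {{v},{q,v},{r,v},{s,v},{t,v},{q,s,v},{q,t,v},{r,t,v}}
  U12: {{q,v},{r,t},{s,v},{t,v},{q,s,v},{q,t,v},{r,t,v}}
  U13: {{p,s}} {{q,v},{s,v},{t,v},{q,s,v},{q,t,v},{r,t,v}}
  U23: {{v},{q,v},{r,v},{s,v},{t,v},{q,s,v},{q,t,v},{r,t,v}}
  U123: {{q,v},{s,v},{t,v},{q,s,v},{q,t,v},{r,t,v}}
C dims 5,4,1; δ0: rk 3, SNF 1^3; δ1: rk 1, SNF 1^1
Ȟ^0: (5−3)−0=2 ⇒ Z^2
Ȟ^1: (4−1)−3=0 ⇒ 0
Ȟ^2: (1−0)−1=0 ⇒ 0

Ȟ^0 ≅ Z^2; Ȟ^1 ≅ 0; Ȟ^2 ≅ 0


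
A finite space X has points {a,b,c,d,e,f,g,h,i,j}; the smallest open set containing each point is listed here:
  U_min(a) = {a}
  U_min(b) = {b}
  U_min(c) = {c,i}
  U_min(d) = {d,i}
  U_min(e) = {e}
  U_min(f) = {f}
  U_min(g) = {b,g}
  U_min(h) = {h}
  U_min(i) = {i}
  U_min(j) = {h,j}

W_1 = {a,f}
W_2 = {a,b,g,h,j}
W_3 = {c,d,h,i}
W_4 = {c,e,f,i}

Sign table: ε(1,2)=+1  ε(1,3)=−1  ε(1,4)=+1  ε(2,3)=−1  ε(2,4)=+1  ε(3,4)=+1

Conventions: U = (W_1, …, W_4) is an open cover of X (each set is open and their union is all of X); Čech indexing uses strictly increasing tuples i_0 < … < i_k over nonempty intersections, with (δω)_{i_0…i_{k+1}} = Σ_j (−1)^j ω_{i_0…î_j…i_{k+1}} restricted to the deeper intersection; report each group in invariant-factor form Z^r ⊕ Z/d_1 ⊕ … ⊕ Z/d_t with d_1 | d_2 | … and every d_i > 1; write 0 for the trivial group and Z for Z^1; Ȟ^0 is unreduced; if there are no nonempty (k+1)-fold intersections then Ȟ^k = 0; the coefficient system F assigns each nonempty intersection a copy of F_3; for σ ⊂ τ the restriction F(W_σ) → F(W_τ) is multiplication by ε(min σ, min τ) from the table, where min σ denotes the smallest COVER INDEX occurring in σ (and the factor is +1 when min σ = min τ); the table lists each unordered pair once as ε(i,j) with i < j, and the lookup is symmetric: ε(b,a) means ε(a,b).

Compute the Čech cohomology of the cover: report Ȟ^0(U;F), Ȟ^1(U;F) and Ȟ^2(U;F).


Ȟ^0 ≅ 0,  Ȟ^1 ≅ 0,  Ȟ^2 ≅ 0

intersection data:
  W12={a} W14={f} W23={h} W34={c,i}
C dims 4,4; δ0: rk_F3 4
Ȟ^0 = (4 − 4) − 0 = 0, so Ȟ^0 ≅ 0
Ȟ^1 = (4 − 0) − 4 = 0, so Ȟ^1 ≅ 0
Ȟ^2 = (0 − 0) − 0 = 0, so Ȟ^2 ≅ 0


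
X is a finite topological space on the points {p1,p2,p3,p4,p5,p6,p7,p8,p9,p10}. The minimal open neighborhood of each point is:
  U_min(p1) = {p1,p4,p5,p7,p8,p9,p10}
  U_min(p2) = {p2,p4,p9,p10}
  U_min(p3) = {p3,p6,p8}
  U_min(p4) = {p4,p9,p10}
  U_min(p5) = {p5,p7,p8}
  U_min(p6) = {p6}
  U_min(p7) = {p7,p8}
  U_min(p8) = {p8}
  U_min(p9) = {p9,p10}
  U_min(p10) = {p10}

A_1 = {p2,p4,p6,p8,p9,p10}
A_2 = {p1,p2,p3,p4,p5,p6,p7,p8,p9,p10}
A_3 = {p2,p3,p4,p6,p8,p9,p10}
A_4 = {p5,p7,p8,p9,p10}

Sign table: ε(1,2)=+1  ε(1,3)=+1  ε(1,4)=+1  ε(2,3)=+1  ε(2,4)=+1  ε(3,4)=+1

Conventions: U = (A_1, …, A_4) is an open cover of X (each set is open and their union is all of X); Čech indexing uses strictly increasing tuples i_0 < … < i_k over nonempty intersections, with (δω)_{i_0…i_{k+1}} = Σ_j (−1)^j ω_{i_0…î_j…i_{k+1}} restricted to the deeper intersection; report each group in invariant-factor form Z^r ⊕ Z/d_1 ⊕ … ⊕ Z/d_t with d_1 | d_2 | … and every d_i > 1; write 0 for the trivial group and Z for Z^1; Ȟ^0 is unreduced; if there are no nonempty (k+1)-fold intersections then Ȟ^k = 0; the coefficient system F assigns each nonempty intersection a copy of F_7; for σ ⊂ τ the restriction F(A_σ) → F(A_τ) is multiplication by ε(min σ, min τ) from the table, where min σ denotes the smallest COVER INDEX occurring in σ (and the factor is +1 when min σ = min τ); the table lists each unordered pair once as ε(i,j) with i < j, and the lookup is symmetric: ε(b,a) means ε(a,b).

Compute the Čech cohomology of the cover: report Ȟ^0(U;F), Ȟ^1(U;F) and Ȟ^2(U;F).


Ȟ^0(U;F) ≅ Z/7, Ȟ^1(U;F) ≅ 0 and Ȟ^2(U;F) ≅ 0

nerve simplices:
  A12={p2,p4,p6,p8,p9,p10} A13={p2,p4,p6,p8,p9,p10} A14={p8,p9,p10} A23={p2,p3,p4,p6,p8,p9,p10} A24={p5,p7,p8,p9,p10} A34={p8,p9,p10}
  A123={p2,p4,p6,p8,p9,p10} A124={p8,p9,p10} A134={p8,p9,p10} A234={p8,p9,p10}
  A1234={p8,p9,p10}
C dims 4,6,4,1; δ0: rk_F7 3; δ1: rk_F7 3; δ2: rk_F7 1
degree 0: 4−3−0 = 1 → Ȟ^0 ≅ Z/7
degree 1: 6−3−3 = 0 → Ȟ^1 ≅ 0
degree 2: 4−1−3 = 0 → Ȟ^2 ≅ 0


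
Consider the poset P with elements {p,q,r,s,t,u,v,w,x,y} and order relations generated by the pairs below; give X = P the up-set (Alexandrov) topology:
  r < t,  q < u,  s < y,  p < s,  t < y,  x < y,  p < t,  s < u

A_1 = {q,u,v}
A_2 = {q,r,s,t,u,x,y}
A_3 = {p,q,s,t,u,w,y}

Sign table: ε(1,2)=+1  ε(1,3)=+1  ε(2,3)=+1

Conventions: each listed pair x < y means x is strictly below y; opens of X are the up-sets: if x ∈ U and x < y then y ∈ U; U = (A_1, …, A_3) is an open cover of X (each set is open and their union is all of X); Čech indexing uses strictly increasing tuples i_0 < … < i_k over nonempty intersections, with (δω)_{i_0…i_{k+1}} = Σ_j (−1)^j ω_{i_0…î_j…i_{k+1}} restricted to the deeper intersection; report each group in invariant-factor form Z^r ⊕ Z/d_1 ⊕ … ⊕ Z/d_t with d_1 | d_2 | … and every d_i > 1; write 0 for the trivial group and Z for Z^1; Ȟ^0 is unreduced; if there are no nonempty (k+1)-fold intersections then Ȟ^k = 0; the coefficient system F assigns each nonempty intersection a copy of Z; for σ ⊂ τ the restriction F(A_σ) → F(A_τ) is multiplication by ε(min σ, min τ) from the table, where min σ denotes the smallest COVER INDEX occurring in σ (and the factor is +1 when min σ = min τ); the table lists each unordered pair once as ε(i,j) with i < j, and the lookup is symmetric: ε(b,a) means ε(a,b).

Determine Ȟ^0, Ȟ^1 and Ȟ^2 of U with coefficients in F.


intersection data:
  A12={q,u} A13={q,u} A23={q,s,t,u,y}
  A123={q,u}
C dims 3,3,1; δ0: rk 2, SNF 1^2; δ1: rk 1, SNF 1^1
Ȟ^0 = (3 − 2) − 0 = 1, so Ȟ^0 ≅ Z
Ȟ^1 = (3 − 1) − 2 = 0, so Ȟ^1 ≅ 0
Ȟ^2 = (1 − 0) − 1 = 0, so Ȟ^2 ≅ 0

Ȟ^0(U;F) ≅ Z, Ȟ^1(U;F) ≅ 0 and Ȟ^2(U;F) ≅ 0


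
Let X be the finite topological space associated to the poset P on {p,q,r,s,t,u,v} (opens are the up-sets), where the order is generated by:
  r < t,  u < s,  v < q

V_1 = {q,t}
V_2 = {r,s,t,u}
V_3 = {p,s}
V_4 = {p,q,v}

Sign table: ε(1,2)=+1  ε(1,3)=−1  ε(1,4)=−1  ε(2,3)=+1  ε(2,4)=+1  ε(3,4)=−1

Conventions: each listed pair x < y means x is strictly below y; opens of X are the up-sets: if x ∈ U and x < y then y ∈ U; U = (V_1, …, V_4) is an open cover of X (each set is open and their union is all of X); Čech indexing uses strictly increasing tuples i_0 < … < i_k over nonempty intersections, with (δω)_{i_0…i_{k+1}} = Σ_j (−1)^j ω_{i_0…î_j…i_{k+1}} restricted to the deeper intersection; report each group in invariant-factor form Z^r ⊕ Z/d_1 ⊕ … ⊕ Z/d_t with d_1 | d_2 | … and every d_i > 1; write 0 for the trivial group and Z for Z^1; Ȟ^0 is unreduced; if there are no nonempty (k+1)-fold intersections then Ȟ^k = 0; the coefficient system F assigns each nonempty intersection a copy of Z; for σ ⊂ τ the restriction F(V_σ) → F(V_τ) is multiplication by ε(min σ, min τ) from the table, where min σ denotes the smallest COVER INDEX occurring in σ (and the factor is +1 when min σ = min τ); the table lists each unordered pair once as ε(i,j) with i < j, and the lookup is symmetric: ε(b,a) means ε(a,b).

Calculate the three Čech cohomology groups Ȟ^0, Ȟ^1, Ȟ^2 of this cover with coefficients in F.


Ȟ^0 = Z, Ȟ^1 = Z, Ȟ^2 = 0

nerve of the cover:
  V12={t} V14={q} V23={s} V34={p}
C dims 4,4; δ0: rk 3, SNF 1^3
Ȟ^0 = (4 − 3) − 0 = 1, so Ȟ^0 ≅ Z
Ȟ^1 = (4 − 0) − 3 = 1, so Ȟ^1 ≅ Z
Ȟ^2 = (0 − 0) − 0 = 0, so Ȟ^2 ≅ 0


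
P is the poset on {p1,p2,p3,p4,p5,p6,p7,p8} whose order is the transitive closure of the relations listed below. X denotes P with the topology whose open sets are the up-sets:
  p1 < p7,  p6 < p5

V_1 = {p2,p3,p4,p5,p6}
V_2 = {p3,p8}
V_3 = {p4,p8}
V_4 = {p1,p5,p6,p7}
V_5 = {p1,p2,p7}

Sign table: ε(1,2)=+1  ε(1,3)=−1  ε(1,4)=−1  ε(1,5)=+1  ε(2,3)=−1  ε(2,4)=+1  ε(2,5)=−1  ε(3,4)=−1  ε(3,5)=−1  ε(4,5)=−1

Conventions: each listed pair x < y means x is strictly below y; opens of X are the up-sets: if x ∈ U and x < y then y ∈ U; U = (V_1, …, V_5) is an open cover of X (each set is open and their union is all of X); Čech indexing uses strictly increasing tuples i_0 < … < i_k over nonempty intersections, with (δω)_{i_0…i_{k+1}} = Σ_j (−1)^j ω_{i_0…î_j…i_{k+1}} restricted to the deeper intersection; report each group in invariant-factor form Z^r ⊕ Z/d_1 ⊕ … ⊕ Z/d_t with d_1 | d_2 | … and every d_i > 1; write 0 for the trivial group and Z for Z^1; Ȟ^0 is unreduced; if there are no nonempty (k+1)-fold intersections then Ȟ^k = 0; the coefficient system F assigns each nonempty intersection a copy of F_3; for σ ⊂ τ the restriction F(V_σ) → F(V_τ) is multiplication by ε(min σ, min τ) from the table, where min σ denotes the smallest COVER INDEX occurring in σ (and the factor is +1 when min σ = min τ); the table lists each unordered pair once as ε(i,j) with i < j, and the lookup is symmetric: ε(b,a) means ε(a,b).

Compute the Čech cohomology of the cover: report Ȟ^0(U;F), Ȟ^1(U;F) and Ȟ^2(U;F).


Ȟ^0(U;F) ≅ Z/3; Ȟ^1(U;F) ≅ Z/3 ⊕ Z/3; Ȟ^2(U;F) ≅ 0

nerve of the cover:
  V12={p3} V13={p4} V14={p5,p6} V15={p2} V23={p8} V45={p1,p7}
C dims 5,6; δ0: rk_F3 4
Ȟ^0 = (5 − 4) − 0 = 1, so Ȟ^0 ≅ Z/3
Ȟ^1 = (6 − 0) − 4 = 2, so Ȟ^1 ≅ Z/3 ⊕ Z/3
Ȟ^2 = (0 − 0) − 0 = 0, so Ȟ^2 ≅ 0


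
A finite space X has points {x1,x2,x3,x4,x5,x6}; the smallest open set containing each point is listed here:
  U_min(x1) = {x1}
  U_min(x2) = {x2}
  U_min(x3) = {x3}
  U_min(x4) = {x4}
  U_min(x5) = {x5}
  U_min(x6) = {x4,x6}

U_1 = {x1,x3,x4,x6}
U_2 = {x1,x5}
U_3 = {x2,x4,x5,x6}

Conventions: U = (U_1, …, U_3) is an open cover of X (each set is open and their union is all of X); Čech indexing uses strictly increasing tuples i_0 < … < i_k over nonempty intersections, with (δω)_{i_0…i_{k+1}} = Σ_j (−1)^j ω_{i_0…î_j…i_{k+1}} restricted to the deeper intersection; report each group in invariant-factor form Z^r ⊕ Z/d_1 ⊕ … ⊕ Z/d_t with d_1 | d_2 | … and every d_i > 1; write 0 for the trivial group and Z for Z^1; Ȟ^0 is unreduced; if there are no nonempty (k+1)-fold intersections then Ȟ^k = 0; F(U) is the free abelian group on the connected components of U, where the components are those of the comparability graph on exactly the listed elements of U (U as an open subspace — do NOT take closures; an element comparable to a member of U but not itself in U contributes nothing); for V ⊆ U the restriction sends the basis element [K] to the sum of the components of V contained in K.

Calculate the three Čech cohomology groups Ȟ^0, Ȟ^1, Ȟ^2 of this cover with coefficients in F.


Ȟ^0 ≅ Z^5; Ȟ^1 ≅ 0; Ȟ^2 ≅ 0

nerve simplices:
  U12={x1} U13={x4,x6} U23={x5}
components per intersection:
  U1: {x1} {x3} {x4,x6}
  U2: {x1} {x5}
  U3: {x2} {x4,x6} {x5}
  U12: {x1}
  U13: {x4,x6}
  U23: {x5}
C dims 8,3; δ0: rk 3, SNF 1^3
degree 0: 8−3−0 = 5 → Ȟ^0 ≅ Z^5
degree 1: 3−0−3 = 0 → Ȟ^1 ≅ 0
degree 2: 0−0−0 = 0 → Ȟ^2 ≅ 0


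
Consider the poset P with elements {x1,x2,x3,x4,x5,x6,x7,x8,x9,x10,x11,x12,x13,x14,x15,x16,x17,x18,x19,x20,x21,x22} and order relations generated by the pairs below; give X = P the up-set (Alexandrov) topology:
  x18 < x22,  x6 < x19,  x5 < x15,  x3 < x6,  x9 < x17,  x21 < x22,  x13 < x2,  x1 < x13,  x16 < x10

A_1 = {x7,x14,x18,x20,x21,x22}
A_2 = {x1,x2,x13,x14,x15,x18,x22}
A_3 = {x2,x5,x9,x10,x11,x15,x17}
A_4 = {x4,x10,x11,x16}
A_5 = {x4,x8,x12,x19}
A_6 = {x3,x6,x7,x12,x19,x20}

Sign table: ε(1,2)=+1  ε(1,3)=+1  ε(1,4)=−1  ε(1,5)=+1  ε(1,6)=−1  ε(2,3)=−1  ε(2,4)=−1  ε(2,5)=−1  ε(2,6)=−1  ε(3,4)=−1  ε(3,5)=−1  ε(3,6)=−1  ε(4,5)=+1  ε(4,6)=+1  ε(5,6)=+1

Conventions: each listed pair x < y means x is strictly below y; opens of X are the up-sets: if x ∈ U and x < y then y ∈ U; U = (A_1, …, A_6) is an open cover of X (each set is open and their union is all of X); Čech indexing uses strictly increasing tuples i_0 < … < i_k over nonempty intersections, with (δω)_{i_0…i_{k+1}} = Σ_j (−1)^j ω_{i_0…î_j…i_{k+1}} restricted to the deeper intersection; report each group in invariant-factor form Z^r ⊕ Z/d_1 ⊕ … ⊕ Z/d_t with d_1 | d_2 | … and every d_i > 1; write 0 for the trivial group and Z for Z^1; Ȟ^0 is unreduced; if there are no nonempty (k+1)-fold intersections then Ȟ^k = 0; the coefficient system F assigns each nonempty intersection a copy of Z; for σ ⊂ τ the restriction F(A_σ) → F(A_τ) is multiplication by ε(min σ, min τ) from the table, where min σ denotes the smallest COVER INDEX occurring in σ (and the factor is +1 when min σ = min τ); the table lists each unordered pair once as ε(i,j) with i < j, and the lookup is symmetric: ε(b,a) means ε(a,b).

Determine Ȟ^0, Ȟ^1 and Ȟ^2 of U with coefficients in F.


nonempty overlaps:
  A12={x14,x18,x22} A16={x7,x20} A23={x2,x15} A34={x10,x11} A45={x4} A56={x12,x19}
C dims 6,6; δ0: rk 6, SNF 1^5·2
degree 0: 6−6−0 = 0 → Ȟ^0 ≅ 0
degree 1: 6−0−6 = 0 plus torsion [2] → Ȟ^1 ≅ Z/2
degree 2: 0−0−0 = 0 → Ȟ^2 ≅ 0

Ȟ^0 = 0,  Ȟ^1 = Z/2,  Ȟ^2 = 0


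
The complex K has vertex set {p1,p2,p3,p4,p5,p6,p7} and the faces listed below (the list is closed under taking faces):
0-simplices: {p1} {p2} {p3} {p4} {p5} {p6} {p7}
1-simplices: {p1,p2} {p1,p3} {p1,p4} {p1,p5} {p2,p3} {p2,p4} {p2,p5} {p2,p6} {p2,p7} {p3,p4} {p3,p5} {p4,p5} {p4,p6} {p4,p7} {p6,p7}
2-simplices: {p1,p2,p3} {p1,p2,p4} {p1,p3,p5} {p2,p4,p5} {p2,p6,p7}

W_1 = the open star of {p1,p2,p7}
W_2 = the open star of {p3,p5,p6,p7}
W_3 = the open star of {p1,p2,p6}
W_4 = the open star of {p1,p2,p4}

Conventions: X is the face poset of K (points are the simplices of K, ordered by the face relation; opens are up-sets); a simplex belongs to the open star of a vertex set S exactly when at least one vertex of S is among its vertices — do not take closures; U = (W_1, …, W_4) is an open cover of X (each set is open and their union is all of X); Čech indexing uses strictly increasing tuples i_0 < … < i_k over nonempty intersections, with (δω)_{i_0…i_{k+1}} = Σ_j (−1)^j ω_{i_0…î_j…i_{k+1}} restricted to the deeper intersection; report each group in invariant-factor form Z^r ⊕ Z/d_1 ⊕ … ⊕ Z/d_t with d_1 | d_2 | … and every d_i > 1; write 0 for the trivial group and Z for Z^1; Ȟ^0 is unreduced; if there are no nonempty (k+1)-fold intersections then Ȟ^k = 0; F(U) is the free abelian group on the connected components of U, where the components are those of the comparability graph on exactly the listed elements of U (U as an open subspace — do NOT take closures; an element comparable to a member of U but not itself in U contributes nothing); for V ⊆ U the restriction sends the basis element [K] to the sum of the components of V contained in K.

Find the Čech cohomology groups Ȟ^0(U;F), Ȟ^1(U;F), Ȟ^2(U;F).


intersection data:
  W1={{p1},{p2},{p7},{p1,p2},{p1,p3},{p1,p4},{p1,p5},{p2,p3},{p2,p4},{p2,p5},{p2,p6},{p2,p7},{p4,p7},{p6,p7},{p1,p2,p3},{p1,p2,p4},{p1,p3,p5},{p2,p4,p5},{p2,p6,p7}} W2={{p3},{p5},{p6},{p7},{p1,p3},{p1,p5},{p2,p3},{p2,p5},{p2,p6},{p2,p7},{p3,p4},{p3,p5},{p4,p5},{p4,p6},{p4,p7},{p6,p7},{p1,p2,p3},{p1,p3,p5},{p2,p4,p5},{p2,p6,p7}} W3={{p1},{p2},{p6},{p1,p2},{p1,p3},{p1,p4},{p1,p5},{p2,p3},{p2,p4},{p2,p5},{p2,p6},{p2,p7},{p4,p6},{p6,p7},{p1,p2,p3},{p1,p2,p4},{p1,p3,p5},{p2,p4,p5},{p2,p6,p7}} W4={{p1},{p2},{p4},{p1,p2},{p1,p3},{p1,p4},{p1,p5},{p2,p3},{p2,p4},{p2,p5},{p2,p6},{p2,p7},{p3,p4},{p4,p5},{p4,p6},{p4,p7},{p1,p2,p3},{p1,p2,p4},{p1,p3,p5},{p2,p4,p5},{p2,p6,p7}}
  W12={{p7},{p1,p3},{p1,p5},{p2,p3},{p2,p5},{p2,p6},{p2,p7},{p4,p7},{p6,p7},{p1,p2,p3},{p1,p3,p5},{p2,p4,p5},{p2,p6,p7}} W13={{p1},{p2},{p1,p2},{p1,p3},{p1,p4},{p1,p5},{p2,p3},{p2,p4},{p2,p5},{p2,p6},{p2,p7},{p6,p7},{p1,p2,p3},{p1,p2,p4},{p1,p3,p5},{p2,p4,p5},{p2,p6,p7}} W14={{p1},{p2},{p1,p2},{p1,p3},{p1,p4},{p1,p5},{p2,p3},{p2,p4},{p2,p5},{p2,p6},{p2,p7},{p4,p7},{p1,p2,p3},{p1,p2,p4},{p1,p3,p5},{p2,p4,p5},{p2,p6,p7}} W23={{p6},{p1,p3},{p1,p5},{p2,p3},{p2,p5},{p2,p6},{p2,p7},{p4,p6},{p6,p7},{p1,p2,p3},{p1,p3,p5},{p2,p4,p5},{p2,p6,p7}} W24={{p1,p3},{p1,p5},{p2,p3},{p2,p5},{p2,p6},{p2,p7},{p3,p4},{p4,p5},{p4,p6},{p4,p7},{p1,p2,p3},{p1,p3,p5},{p2,p4,p5},{p2,p6,p7}} W34={{p1},{p2},{p1,p2},{p1,p3},{p1,p4},{p1,p5},{p2,p3},{p2,p4},{p2,p5},{p2,p6},{p2,p7},{p4,p6},{p1,p2,p3},{p1,p2,p4},{p1,p3,p5},{p2,p4,p5},{p2,p6,p7}}
  W123={{p1,p3},{p1,p5},{p2,p3},{p2,p5},{p2,p6},{p2,p7},{p6,p7},{p1,p2,p3},{p1,p3,p5},{p2,p4,p5},{p2,p6,p7}} W124={{p1,p3},{p1,p5},{p2,p3},{p2,p5},{p2,p6},{p2,p7},{p4,p7},{p1,p2,p3},{p1,p3,p5},{p2,p4,p5},{p2,p6,p7}} W134={{p1},{p2},{p1,p2},{p1,p3},{p1,p4},{p1,p5},{p2,p3},{p2,p4},{p2,p5},{p2,p6},{p2,p7},{p1,p2,p3},{p1,p2,p4},{p1,p3,p5},{p2,p4,p5},{p2,p6,p7}} W234={{p1,p3},{p1,p5},{p2,p3},{p2,p5},{p2,p6},{p2,p7},{p4,p6},{p1,p2,p3},{p1,p3,p5},{p2,p4,p5},{p2,p6,p7}}
  W1234={{p1,p3},{p1,p5},{p2,p3},{p2,p5},{p2,p6},{p2,p7},{p1,p2,p3},{p1,p3,p5},{p2,p4,p5},{p2,p6,p7}}
components per intersection:
  W1: {{p1},{p2},{p7},{p1,p2},{p1,p3},{p1,p4},{p1,p5},{p2,p3},{p2,p4},{p2,p5},{p2,p6},{p2,p7},{p4,p7},{p6,p7},{p1,p2,p3},{p1,p2,p4},{p1,p3,p5},{p2,p4,p5},{p2,p6,p7}}
  W2: {{p3},{p5},{p1,p3},{p1,p5},{p2,p3},{p2,p5},{p3,p4},{p3,p5},{p4,p5},{p1,p2,p3},{p1,p3,p5},{p2,p4,p5}} {{p6},{p7},{p2,p6},{p2,p7},{p4,p6},{p4,p7},{p6,p7},{p2,p6,p7}}
  W3: {{p1},{p2},{p6},{p1,p2},{p1,p3},{p1,p4},{p1,p5},{p2,p3},{p2,p4},{p2,p5},{p2,p6},{p2,p7},{p4,p6},{p6,p7},{p1,p2,p3},{p1,p2,p4},{p1,p3,p5},{p2,p4,p5},{p2,p6,p7}}
  W4: {{p1},{p2},{p4},{p1,p2},{p1,p3},{p1,p4},{p1,p5},{p2,p3},{p2,p4},{p2,p5},{p2,p6},{p2,p7},{p3,p4},{p4,p5},{p4,p6},{p4,p7},{p1,p2,p3},{p1,p2,p4},{p1,p3,p5},{p2,p4,p5},{p2,p6,p7}}
  W12: {{p7},{p2,p6},{p2,p7},{p4,p7},{p6,p7},{p2,p6,p7}} {{p1,p3},{p1,p5},{p2,p3},{p1,p2,p3},{p1,p3,p5}} {{p2,p5},{p2,p4,p5}}
  W13: {{p1},{p2},{p1,p2},{p1,p3},{p1,p4},{p1,p5},{p2,p3},{p2,p4},{p2,p5},{p2,p6},{p2,p7},{p6,p7},{p1,p2,p3},{p1,p2,p4},{p1,p3,p5},{p2,p4,p5},{p2,p6,p7}}
  W14: {{p1},{p2},{p1,p2},{p1,p3},{p1,p4},{p1,p5},{p2,p3},{p2,p4},{p2,p5},{p2,p6},{p2,p7},{p1,p2,p3},{p1,p2,p4},{p1,p3,p5},{p2,p4,p5},{p2,p6,p7}} {{p4,p7}}
  W23: {{p6},{p2,p6},{p2,p7},{p4,p6},{p6,p7},{p2,p6,p7}} {{p1,p3},{p1,p5},{p2,p3},{p1,p2,p3},{p1,p3,p5}} {{p2,p5},{p2,p4,p5}}
  W24: {{p1,p3},{p1,p5},{p2,p3},{p1,p2,p3},{p1,p3,p5}} {{p2,p5},{p4,p5},{p2,p4,p5}} {{p2,p6},{p2,p7},{p2,p6,p7}} {{p3,p4}} {{p4,p6}} {{p4,p7}}
  W34: {{p1},{p2},{p1,p2},{p1,p3},{p1,p4},{p1,p5},{p2,p3},{p2,p4},{p2,p5},{p2,p6},{p2,p7},{p1,p2,p3},{p1,p2,p4},{p1,p3,p5},{p2,p4,p5},{p2,p6,p7}} {{p4,p6}}
  W123: {{p1,p3},{p1,p5},{p2,p3},{p1,p2,p3},{p1,p3,p5}} {{p2,p5},{p2,p4,p5}} {{p2,p6},{p2,p7},{p6,p7},{p2,p6,p7}}
  W124: {{p1,p3},{p1,p5},{p2,p3},{p1,p2,p3},{p1,p3,p5}} {{p2,p5},{p2,p4,p5}} {{p2,p6},{p2,p7},{p2,p6,p7}} {{p4,p7}}
  W134: {{p1},{p2},{p1,p2},{p1,p3},{p1,p4},{p1,p5},{p2,p3},{p2,p4},{p2,p5},{p2,p6},{p2,p7},{p1,p2,p3},{p1,p2,p4},{p1,p3,p5},{p2,p4,p5},{p2,p6,p7}}
  W234: {{p1,p3},{p1,p5},{p2,p3},{p1,p2,p3},{p1,p3,p5}} {{p2,p5},{p2,p4,p5}} {{p2,p6},{p2,p7},{p2,p6,p7}} {{p4,p6}}
  W1234: {{p1,p3},{p1,p5},{p2,p3},{p1,p2,p3},{p1,p3,p5}} {{p2,p5},{p2,p4,p5}} {{p2,p6},{p2,p7},{p2,p6,p7}}
C dims 5,17,12,3; δ0: rk 4, SNF 1^4; δ1: rk 9, SNF 1^9; δ2: rk 3, SNF 1^3
Ȟ^0 = (5 − 4) − 0 = 1, so Ȟ^0 ≅ Z
Ȟ^1 = (17 − 9) − 4 = 4, so Ȟ^1 ≅ Z^4
Ȟ^2 = (12 − 3) − 9 = 0, so Ȟ^2 ≅ 0

Ȟ^0 = Z, Ȟ^1 = Z^4 and Ȟ^2 = 0


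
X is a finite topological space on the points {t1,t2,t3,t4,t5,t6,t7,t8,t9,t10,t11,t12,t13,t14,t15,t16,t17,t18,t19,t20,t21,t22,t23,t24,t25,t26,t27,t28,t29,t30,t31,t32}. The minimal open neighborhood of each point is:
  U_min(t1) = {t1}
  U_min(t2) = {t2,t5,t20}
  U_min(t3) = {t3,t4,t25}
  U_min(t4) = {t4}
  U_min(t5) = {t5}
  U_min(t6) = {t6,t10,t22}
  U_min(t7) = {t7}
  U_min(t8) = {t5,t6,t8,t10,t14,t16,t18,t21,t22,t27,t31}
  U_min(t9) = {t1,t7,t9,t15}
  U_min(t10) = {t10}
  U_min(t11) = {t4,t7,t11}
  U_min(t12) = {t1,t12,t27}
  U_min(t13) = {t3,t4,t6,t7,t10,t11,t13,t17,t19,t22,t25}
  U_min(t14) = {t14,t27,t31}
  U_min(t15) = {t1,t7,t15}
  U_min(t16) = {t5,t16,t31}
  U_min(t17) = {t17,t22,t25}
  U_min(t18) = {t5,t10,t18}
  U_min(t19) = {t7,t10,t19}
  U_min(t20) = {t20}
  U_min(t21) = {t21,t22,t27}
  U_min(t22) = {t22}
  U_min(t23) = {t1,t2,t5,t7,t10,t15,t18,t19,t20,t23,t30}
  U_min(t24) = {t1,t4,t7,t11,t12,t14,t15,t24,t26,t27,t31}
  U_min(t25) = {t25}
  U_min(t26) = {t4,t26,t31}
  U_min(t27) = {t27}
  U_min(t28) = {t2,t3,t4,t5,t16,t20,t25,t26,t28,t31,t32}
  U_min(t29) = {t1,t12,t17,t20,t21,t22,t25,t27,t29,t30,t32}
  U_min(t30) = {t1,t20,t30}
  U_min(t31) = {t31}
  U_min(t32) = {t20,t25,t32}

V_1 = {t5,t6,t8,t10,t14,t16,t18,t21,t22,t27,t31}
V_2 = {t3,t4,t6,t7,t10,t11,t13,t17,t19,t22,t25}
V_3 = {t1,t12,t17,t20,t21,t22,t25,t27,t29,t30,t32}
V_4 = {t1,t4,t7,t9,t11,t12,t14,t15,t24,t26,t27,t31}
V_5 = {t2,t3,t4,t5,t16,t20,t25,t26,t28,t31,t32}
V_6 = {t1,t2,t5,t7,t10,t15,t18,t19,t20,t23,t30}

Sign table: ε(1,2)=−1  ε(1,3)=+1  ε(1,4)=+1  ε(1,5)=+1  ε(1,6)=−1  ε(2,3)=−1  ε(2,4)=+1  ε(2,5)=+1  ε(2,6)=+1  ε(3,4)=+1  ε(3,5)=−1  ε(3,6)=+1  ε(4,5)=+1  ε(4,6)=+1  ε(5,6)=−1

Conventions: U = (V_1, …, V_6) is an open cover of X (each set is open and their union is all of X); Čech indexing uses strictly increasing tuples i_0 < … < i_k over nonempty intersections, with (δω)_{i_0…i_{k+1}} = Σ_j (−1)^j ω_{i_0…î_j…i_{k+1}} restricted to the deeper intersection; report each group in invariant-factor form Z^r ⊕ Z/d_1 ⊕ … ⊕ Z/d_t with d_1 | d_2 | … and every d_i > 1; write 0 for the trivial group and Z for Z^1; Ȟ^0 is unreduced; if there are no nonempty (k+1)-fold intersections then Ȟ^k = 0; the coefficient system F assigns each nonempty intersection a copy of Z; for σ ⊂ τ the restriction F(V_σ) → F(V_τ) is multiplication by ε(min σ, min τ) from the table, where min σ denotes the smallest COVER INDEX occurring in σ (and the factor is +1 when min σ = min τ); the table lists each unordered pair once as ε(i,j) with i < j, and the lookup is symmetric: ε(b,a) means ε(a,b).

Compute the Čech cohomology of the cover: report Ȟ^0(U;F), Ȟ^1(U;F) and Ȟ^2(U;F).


intersection data:
  V12={t6,t10,t22} V13={t21,t22,t27} V14={t14,t27,t31} V15={t5,t16,t31} V16={t5,t10,t18} V23={t17,t22,t25} V24={t4,t7,t11} V25={t3,t4,t25} V26={t7,t10,t19} V34={t1,t12,t27} V35={t20,t25,t32} V36={t1,t20,t30} V45={t4,t26,t31} V46={t1,t7,t15} V56={t2,t5,t20}
  V123={t22} V126={t10} V134={t27} V145={t31} V156={t5} V235={t25} V245={t4} V246={t7} V346={t1} V356={t20}
C dims 6,15,10; δ0: rk 6, SNF 1^5·2; δ1: rk 9, SNF 1^9
Ȟ^0 = (6 − 6) − 0 = 0, so Ȟ^0 ≅ 0
Ȟ^1 = (15 − 9) − 6 = 0 plus torsion [2], so Ȟ^1 ≅ Z/2
Ȟ^2 = (10 − 0) − 9 = 1, so Ȟ^2 ≅ Z

Ȟ^0 = 0, Ȟ^1 = Z/2, Ȟ^2 = Z


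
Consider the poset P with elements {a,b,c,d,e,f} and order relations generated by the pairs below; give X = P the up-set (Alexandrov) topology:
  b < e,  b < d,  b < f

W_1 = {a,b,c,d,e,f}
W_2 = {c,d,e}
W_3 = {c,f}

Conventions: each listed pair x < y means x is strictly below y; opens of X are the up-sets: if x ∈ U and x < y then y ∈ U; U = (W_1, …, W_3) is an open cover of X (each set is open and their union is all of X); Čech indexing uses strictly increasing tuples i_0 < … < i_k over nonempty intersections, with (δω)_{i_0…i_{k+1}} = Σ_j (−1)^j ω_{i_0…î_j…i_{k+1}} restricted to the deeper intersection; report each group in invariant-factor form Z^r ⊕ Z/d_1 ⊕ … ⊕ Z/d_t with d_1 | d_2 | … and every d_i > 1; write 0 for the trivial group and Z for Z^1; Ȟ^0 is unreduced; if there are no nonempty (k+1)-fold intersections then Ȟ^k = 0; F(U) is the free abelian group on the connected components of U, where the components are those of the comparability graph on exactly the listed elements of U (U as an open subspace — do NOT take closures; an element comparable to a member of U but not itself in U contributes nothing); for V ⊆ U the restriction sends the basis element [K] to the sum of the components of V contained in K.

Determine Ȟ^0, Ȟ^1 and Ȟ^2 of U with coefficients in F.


Ȟ^0 = Z^3, Ȟ^1 = 0 and Ȟ^2 = 0

intersection data:
  W12={c,d,e} W13={c,f} W23={c}
  W123={c}
components per intersection:
  W1: {a} {b,d,e,f} {c}
  W2: {c} {d} {e}
  W3: {c} {f}
  W12: {c} {d} {e}
  W13: {c} {f}
  W23: {c}
  W123: {c}
C dims 8,6,1; δ0: rk 5, SNF 1^5; δ1: rk 1, SNF 1^1
Ȟ^0 = (8 − 5) − 0 = 3, so Ȟ^0 ≅ Z^3
Ȟ^1 = (6 − 1) − 5 = 0, so Ȟ^1 ≅ 0
Ȟ^2 = (1 − 0) − 1 = 0, so Ȟ^2 ≅ 0


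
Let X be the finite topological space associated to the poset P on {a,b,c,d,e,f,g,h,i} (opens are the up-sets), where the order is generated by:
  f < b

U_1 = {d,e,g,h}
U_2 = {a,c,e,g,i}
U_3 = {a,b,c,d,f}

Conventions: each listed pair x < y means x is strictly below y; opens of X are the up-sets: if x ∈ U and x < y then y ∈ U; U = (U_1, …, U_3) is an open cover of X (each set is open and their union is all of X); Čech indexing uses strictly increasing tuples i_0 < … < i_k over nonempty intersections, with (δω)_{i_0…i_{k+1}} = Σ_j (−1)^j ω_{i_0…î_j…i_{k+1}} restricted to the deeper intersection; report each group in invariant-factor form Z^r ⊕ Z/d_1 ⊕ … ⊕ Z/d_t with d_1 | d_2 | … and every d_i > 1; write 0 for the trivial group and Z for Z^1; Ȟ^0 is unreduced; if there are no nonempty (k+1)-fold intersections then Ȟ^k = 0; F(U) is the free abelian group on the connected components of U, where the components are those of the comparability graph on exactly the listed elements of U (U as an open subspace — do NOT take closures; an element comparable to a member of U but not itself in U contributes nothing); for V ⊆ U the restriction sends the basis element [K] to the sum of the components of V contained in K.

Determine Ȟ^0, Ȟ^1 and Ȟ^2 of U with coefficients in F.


nonempty intersections:
  U12={e,g} U13={d} U23={a,c}
components per intersection:
  U1: {d} {e} {g} {h}
  U2: {a} {c} {e} {g} {i}
  U3: {a} {b,f} {c} {d}
  U12: {e} {g}
  U13: {d}
  U23: {a} {c}
C dims 13,5; δ0: rk 5, SNF 1^5
Ȟ^0: (13−5)−0=8 ⇒ Z^8
Ȟ^1: (5−0)−5=0 ⇒ 0
Ȟ^2: (0−0)−0=0 ⇒ 0

Ȟ^0 ≅ Z^8,  Ȟ^1 ≅ 0,  Ȟ^2 ≅ 0


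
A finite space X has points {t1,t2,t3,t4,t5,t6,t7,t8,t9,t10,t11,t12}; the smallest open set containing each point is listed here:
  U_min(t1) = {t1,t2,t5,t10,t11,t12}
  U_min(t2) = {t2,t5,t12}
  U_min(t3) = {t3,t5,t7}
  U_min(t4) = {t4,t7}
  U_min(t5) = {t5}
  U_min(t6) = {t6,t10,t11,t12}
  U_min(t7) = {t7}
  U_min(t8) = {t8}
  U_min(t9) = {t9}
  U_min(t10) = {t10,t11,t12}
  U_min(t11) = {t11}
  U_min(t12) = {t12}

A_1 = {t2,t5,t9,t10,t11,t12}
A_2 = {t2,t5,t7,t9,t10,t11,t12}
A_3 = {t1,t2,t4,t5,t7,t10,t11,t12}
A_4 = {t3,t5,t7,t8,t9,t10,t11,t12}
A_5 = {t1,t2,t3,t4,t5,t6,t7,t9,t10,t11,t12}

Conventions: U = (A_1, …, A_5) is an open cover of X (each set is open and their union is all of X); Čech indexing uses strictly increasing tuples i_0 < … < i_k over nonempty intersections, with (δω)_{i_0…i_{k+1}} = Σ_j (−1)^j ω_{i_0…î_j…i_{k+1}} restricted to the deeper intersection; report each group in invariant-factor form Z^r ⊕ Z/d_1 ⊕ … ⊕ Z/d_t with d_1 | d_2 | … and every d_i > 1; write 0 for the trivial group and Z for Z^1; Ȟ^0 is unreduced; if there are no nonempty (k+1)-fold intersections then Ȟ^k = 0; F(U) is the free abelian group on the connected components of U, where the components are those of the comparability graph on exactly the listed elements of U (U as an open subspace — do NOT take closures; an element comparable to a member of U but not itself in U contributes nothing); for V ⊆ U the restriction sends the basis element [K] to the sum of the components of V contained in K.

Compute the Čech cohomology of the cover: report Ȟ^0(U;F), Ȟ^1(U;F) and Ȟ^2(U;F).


intersection data:
  A12={t2,t5,t9,t10,t11,t12} A13={t2,t5,t10,t11,t12} A14={t5,t9,t10,t11,t12} A15={t2,t5,t9,t10,t11,t12} A23={t2,t5,t7,t10,t11,t12} A24={t5,t7,t9,t10,t11,t12} A25={t2,t5,t7,t9,t10,t11,t12} A34={t5,t7,t10,t11,t12} A35={t1,t2,t4,t5,t7,t10,t11,t12} A45={t3,t5,t7,t9,t10,t11,t12}
  A123={t2,t5,t10,t11,t12} A124={t5,t9,t10,t11,t12} A125={t2,t5,t9,t10,t11,t12} A134={t5,t10,t11,t12} A135={t2,t5,t10,t11,t12} A145={t5,t9,t10,t11,t12} A234={t5,t7,t10,t11,t12} A235={t2,t5,t7,t10,t11,t12} A245={t5,t7,t9,t10,t11,t12} A345={t5,t7,t10,t11,t12}
  A1234={t5,t10,t11,t12} A1235={t2,t5,t10,t11,t12} A1245={t5,t9,t10,t11,t12} A1345={t5,t10,t11,t12} A2345={t5,t7,t10,t11,t12}
  A12345={t5,t10,t11,t12}
components per intersection:
  A1: {t2,t5,t10,t11,t12} {t9}
  A2: {t2,t5,t10,t11,t12} {t7} {t9}
  A3: {t1,t2,t5,t10,t11,t12} {t4,t7}
  A4: {t3,t5,t7} {t8} {t9} {t10,t11,t12}
  A5: {t1,t2,t3,t4,t5,t6,t7,t10,t11,t12} {t9}
  A12: {t2,t5,t10,t11,t12} {t9}
  A13: {t2,t5,t10,t11,t12}
  A14: {t5} {t9} {t10,t11,t12}
  A15: {t2,t5,t10,t11,t12} {t9}
  A23: {t2,t5,t10,t11,t12} {t7}
  A24: {t5} {t7} {t9} {t10,t11,t12}
  A25: {t2,t5,t10,t11,t12} {t7} {t9}
  A34: {t5} {t7} {t10,t11,t12}
  A35: {t1,t2,t5,t10,t11,t12} {t4,t7}
  A45: {t3,t5,t7} {t9} {t10,t11,t12}
  A123: {t2,t5,t10,t11,t12}
  A124: {t5} {t9} {t10,t11,t12}
  A125: {t2,t5,t10,t11,t12} {t9}
  A134: {t5} {t10,t11,t12}
  A135: {t2,t5,t10,t11,t12}
  A145: {t5} {t9} {t10,t11,t12}
  A234: {t5} {t7} {t10,t11,t12}
  A235: {t2,t5,t10,t11,t12} {t7}
  A245: {t5} {t7} {t9} {t10,t11,t12}
  A345: {t5} {t7} {t10,t11,t12}
  A1234: {t5} {t10,t11,t12}
  A1235: {t2,t5,t10,t11,t12}
  A1245: {t5} {t9} {t10,t11,t12}
  A1345: {t5} {t10,t11,t12}
  A2345: {t5} {t7} {t10,t11,t12}
  A12345: {t5} {t10,t11,t12}
C dims 13,25,24,11; δ0: rk 10, SNF 1^10; δ1: rk 15, SNF 1^15; δ2: rk 9, SNF 1^9
Ȟ^0 = (13 − 10) − 0 = 3, so Ȟ^0 ≅ Z^3
Ȟ^1 = (25 − 15) − 10 = 0, so Ȟ^1 ≅ 0
Ȟ^2 = (24 − 9) − 15 = 0, so Ȟ^2 ≅ 0

Ȟ^0(U;F) ≅ Z^3, Ȟ^1(U;F) ≅ 0, Ȟ^2(U;F) ≅ 0


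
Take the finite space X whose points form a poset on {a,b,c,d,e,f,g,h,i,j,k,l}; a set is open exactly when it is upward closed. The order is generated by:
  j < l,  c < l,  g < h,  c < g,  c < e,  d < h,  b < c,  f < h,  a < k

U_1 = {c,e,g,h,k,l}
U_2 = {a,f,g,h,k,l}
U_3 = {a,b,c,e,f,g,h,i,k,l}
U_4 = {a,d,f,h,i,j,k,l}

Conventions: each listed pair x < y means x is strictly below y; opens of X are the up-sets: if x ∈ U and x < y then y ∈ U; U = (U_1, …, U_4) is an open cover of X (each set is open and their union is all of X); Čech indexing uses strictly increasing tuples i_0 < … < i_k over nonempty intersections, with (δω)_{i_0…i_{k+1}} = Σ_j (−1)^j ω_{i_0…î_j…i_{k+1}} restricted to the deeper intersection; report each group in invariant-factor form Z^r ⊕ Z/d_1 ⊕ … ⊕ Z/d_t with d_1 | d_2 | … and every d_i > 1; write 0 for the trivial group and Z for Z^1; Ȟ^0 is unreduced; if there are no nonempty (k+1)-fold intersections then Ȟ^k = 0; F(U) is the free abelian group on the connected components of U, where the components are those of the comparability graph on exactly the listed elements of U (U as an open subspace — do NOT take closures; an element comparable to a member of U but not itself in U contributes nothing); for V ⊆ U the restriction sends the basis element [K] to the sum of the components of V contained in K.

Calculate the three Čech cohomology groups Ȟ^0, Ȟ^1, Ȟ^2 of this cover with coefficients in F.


Ȟ^0(U;F) ≅ Z^3, Ȟ^1(U;F) ≅ 0, Ȟ^2(U;F) ≅ 0

nonempty overlaps:
  U12={g,h,k,l} U13={c,e,g,h,k,l} U14={h,k,l} U23={a,f,g,h,k,l} U24={a,f,h,k,l} U34={a,f,h,i,k,l}
  U123={g,h,k,l} U124={h,k,l} U134={h,k,l} U234={a,f,h,k,l}
  U1234={h,k,l}
components per intersection:
  U1: {c,e,g,h,l} {k}
  U2: {a,k} {f,g,h} {l}
  U3: {a,k} {b,c,e,f,g,h,l} {i}
  U4: {a,k} {d,f,h} {i} {j,l}
  U12: {g,h} {k} {l}
  U13: {c,e,g,h,l} {k}
  U14: {h} {k} {l}
  U23: {a,k} {f,g,h} {l}
  U24: {a,k} {f,h} {l}
  U34: {a,k} {f,h} {i} {l}
  U123: {g,h} {k} {l}
  U124: {h} {k} {l}
  U134: {h} {k} {l}
  U234: {a,k} {f,h} {l}
  U1234: {h} {k} {l}
C dims 12,18,12,3; δ0: rk 9, SNF 1^9; δ1: rk 9, SNF 1^9; δ2: rk 3, SNF 1^3
degree 0: 12−9−0 = 3 → Ȟ^0 ≅ Z^3
degree 1: 18−9−9 = 0 → Ȟ^1 ≅ 0
degree 2: 12−3−9 = 0 → Ȟ^2 ≅ 0


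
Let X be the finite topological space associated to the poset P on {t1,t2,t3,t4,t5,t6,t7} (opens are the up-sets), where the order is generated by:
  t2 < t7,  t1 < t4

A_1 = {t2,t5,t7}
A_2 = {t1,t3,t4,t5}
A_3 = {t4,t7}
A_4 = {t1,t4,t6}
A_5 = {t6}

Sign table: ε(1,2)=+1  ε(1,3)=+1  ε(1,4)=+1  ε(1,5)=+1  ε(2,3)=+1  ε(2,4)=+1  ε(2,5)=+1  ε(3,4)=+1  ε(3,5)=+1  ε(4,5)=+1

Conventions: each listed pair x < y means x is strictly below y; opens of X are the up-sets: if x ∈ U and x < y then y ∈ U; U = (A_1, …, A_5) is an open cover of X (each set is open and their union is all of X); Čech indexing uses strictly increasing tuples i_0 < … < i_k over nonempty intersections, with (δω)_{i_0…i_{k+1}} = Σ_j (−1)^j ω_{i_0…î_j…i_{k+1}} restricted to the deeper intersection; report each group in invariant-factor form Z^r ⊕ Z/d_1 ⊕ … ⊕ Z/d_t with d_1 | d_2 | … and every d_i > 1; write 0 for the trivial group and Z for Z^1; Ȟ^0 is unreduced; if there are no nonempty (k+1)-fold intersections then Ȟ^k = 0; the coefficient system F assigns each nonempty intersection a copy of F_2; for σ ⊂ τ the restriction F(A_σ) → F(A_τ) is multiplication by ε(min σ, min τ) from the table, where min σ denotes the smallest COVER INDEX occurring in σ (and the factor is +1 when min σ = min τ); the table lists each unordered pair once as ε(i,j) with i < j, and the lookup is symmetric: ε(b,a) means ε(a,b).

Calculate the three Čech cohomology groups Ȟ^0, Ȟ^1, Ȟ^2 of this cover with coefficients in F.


nerve of the cover:
  A12={t5} A13={t7} A23={t4} A24={t1,t4} A34={t4} A45={t6}
  A234={t4}
C dims 5,6,1; δ0: rk_F2 4; δ1: rk_F2 1
Ȟ^0 = (5 − 4) − 0 = 1, so Ȟ^0 ≅ Z/2
Ȟ^1 = (6 − 1) − 4 = 1, so Ȟ^1 ≅ Z/2
Ȟ^2 = (1 − 0) − 1 = 0, so Ȟ^2 ≅ 0

Ȟ^0 ≅ Z/2, Ȟ^1 ≅ Z/2 and Ȟ^2 ≅ 0


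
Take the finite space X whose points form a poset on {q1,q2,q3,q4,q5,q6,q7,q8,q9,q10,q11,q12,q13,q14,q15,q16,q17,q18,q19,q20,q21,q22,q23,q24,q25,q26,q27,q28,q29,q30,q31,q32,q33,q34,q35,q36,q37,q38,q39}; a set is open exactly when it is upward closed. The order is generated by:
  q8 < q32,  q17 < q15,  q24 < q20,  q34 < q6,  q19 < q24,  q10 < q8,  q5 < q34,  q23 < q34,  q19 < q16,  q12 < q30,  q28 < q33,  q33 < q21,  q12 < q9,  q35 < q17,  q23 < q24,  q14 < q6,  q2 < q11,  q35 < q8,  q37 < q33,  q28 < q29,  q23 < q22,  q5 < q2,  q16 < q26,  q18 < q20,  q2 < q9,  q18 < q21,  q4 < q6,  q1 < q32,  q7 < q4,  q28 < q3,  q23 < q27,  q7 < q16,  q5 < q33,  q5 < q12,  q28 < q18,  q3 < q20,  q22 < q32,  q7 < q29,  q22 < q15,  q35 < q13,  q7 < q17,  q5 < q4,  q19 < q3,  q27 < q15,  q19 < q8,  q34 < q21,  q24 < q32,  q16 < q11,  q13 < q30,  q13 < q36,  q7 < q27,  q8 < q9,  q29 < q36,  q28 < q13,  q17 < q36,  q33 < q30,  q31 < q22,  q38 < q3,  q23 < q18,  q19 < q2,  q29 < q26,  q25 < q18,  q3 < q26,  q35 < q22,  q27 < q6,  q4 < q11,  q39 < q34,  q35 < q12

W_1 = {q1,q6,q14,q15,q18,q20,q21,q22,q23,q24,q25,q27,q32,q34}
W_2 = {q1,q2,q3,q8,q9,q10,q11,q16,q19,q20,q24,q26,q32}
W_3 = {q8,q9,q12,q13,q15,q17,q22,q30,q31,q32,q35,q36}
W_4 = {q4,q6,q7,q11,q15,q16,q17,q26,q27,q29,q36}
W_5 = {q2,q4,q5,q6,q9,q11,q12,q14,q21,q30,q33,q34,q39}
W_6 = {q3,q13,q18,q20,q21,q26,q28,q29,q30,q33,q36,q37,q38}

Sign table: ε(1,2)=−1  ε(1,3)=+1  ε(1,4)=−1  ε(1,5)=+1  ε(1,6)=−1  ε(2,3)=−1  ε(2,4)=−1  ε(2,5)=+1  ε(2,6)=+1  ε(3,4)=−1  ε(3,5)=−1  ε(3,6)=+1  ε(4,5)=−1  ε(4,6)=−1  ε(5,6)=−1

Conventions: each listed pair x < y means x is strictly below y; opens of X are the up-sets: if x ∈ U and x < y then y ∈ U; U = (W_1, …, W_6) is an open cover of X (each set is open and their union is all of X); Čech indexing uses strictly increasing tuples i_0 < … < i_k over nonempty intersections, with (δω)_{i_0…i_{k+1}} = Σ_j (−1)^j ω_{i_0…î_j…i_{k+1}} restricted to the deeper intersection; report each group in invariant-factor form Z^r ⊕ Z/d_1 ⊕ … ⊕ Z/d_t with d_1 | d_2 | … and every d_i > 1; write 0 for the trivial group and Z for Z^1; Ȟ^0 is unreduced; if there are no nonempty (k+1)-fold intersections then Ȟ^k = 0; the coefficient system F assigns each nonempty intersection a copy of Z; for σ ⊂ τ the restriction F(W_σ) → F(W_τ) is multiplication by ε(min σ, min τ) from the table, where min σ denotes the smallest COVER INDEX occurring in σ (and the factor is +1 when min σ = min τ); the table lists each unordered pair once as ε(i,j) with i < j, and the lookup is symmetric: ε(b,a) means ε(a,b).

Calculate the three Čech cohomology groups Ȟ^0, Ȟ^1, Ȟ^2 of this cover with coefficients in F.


cover nerve:
  W12={q1,q20,q24,q32} W13={q15,q22,q32} W14={q6,q15,q27} W15={q6,q14,q21,q34} W16={q18,q20,q21} W23={q8,q9,q32} W24={q11,q16,q26} W25={q2,q9,q11} W26={q3,q20,q26} W34={q15,q17,q36} W35={q9,q12,q30} W36={q13,q30,q36} W45={q4,q6,q11} W46={q26,q29,q36} W56={q21,q30,q33}
  W123={q32} W126={q20} W134={q15} W145={q6} W156={q21} W235={q9} W245={q11} W246={q26} W346={q36} W356={q30}
C dims 6,15,10; δ0: rk 6, SNF 1^5·2; δ1: rk 9, SNF 1^9
Ȟ^0: (6−6)−0=0 ⇒ 0
Ȟ^1: (15−9)−6=0 plus torsion [2] ⇒ Z/2
Ȟ^2: (10−0)−9=1 ⇒ Z

Ȟ^0 ≅ 0, Ȟ^1 ≅ Z/2 and Ȟ^2 ≅ Z
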